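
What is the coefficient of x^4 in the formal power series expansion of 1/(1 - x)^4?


The negative binomial / multiset identity is
1/(1 - x)^r = sum_{k>=0} C(k + r - 1, r - 1) x^k.
Here r = 4 and k = 4, so the coefficient is
C(4 + 3, 3) = C(7, 3)
= 35

35


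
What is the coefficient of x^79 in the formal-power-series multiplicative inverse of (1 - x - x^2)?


Let the inverse be f(x) = sum_{k>=0} a_k x^k. From f(x) * (1 - x - x^2) = 1 and matching coefficients:
 x^0: a_0 = 1.
 x^1: a_1 - a_0 = 0, so a_1 = 1.
 x^k (k >= 2): a_k - a_{k-1} - a_{k-2} = 0, i.e. a_k = a_{k-1} + a_{k-2}.
This is the Fibonacci-type recurrence shifted so that a_0 = a_1 = 1.
Iterating: a_0=1, a_1=1, a_2=2, a_3=3, a_4=5, a_5=8, a_6=13, a_7=21, a_8=34, a_9=55, ...
a_79 = 23416728348467685.

23416728348467685


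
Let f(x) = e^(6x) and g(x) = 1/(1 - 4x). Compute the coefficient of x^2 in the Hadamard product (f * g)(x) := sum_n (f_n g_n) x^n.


Expanding: f_k = 6^k/k! (from e^(6x)) and g_k = 4^k (from 1/(1 - 4x)). So the Hadamard coefficient (f * g)_k = 6^k 4^k / k! = (24)^k / k!.
For k = 2: 24^2/2! = 576/2 = 288.

288


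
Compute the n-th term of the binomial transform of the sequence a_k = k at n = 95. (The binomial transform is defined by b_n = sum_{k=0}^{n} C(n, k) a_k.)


With a_k = k, b_n = sum_{k=0}^{n} C(n, k) k. Using k * C(n, k) = n * C(n-1, k-1) gives b_n = n * sum_{k>=1} C(n-1, k-1) = n * 2^(n-1).
For n = 95: 95 * 2^94 = 95 * 19807040628566084398385987584 = 1881668859713778017846668820480.

1881668859713778017846668820480


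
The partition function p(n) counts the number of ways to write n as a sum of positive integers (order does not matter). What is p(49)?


Using the generating function prod_{k>=1} 1/(1-x^k), we compute p(49).
By dynamic programming over parts 1 through 49:
p(49) = 173525

173525


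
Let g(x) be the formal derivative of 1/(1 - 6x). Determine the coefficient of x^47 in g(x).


Differentiate termwise: d/dx sum_{k>=0} 6^k x^k = sum_{k>=1} k 6^k x^(k-1) = sum_{j>=0} (j+1) 6^(j+1) x^j.
Equivalently, d/dx [1/(1 - 6x)] = 6/(1 - 6x)^2.
For j = 47: 48 * 6^48 = 48 * 22452257707354557240087211123792674816 = 1077708369953018747524186133942048391168.

1077708369953018747524186133942048391168


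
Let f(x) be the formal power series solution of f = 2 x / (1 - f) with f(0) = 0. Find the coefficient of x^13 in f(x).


Apply Lagrange inversion: f = 2 x * phi(f) with phi(t) = 1/(1 - t), so
[x^n] f = 2^n * (1/n) [t^(n-1)] phi(t)^n = 2^n * (1/n) [t^(n-1)] (1 - t)^(-n) = 2^n * (1/n) C(2n - 2, n - 1) = 2^n * C_{n-1}.
For n = 13: C_12 = C(24, 12) / 13 = 2704156/13 = 208012.
With the 2^13 = 8192 factor, the coefficient is 8192 * 208012 = 1704034304.

1704034304


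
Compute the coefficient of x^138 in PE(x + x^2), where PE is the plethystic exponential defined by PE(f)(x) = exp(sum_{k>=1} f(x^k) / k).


With f(x) = x + x^2, the exponent is sum_{k>=1} (x^k + x^(2k)) / k = -ln(1 - x) - ln(1 - x^2). Exponentiating:
PE(x + x^2) = 1 / ((1 - x)(1 - x^2)).
This is the generating function for partitions of n into parts of size 1 or 2. The number of 2's can be any j in 0..69, and the rest are 1's, so
[x^138] = floor(138/2) + 1 = 70.

70


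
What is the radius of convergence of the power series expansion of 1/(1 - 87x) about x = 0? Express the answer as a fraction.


Expanding 1/(1 - 87x) = sum_{k>=0} 87^k x^k, the series converges when |87x| < 1, i.e., |x| < 1/87.
So the radius of convergence is 1/87 = 1/87.

1/87


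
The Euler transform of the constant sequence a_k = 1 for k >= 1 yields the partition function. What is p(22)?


The Euler transform converts the sequence a_k = 1 into the number of integer partitions.
Using the recurrence or dynamic programming:
p(22) = 1002

1002


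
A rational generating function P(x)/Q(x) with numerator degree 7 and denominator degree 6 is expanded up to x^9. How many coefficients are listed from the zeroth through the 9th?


Expanding up to x^9 gives the coefficients for x^0, x^1, ..., x^9.
That is 9 + 1 = 10 coefficients in total.

10


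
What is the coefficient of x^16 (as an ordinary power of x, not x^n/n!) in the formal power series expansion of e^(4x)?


The exponential series is e^y = sum_{k>=0} y^k / k!. Substituting y = 4x gives
e^(4x) = sum_{k>=0} 4^k x^k / k!.
So the coefficient of x^n is a^n/n! with a = 4, n = 16:
4^16 / 16! = 4294967296/20922789888000 = 131072/638512875

131072/638512875


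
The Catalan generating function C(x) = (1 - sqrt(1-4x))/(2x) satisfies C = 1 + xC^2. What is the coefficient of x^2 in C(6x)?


Substituting x -> 6x scales the n-th coefficient by 6^n, so [x^2] C(6x) = 6^2 * C_2.
C_2 = C(2*2, 2)/(3) = 6/3 = 2.
So 6^2 * 2 = 36 * 2 = 72.

72


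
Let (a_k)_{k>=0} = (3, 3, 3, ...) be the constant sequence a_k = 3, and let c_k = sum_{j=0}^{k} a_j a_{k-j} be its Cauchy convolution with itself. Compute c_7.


Since a_j = 3 for all j >= 0, the convolution sum becomes
c_k = sum_{j=0}^{k} 3 * 3 = 9 * (k + 1).
Equivalently, the generating function of (a_k) is 3/(1 - x) and its square is 9/(1 - x)^2 = sum_{k>=0} 9(k + 1) x^k.
For k = 7: 9 * 8 = 72.

72


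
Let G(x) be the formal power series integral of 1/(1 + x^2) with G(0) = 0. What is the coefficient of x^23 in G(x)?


1/(1 + x^2) = sum_{j>=0} (-1)^j x^(2j). Integrating termwise with G(0) = 0:
G(x) = sum_{j>=0} (-1)^j x^(2j+1) / (2j+1) = arctan(x).
Only odd powers are nonzero. For x^23 write 23 = 2*11 + 1, giving
(-1)^11 / 23 = -1/23 = -1/23.

-1/23


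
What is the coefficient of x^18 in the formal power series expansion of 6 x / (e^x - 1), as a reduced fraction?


The exponential generating function for Bernoulli numbers is
x / (e^x - 1) = sum_{k>=0} B_k x^k / k!.
So the coefficient of x^18 in 6 x / (e^x - 1) is 6 B_18 / 18!.
Computing: B_18 = 43867/798, 18! = 6402373705728000, giving
6 * 43867/798 / 6402373705728000 = 43867/851515702861824000.

43867/851515702861824000


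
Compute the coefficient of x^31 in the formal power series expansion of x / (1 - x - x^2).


Let f(x) = sum_{k>=0} a_k x^k. Multiplying f(x) * (1 - x - x^2) = x and matching coefficients gives a_0 = 0, a_1 = 1, and a_k = a_{k-1} + a_{k-2} for k >= 2. These are the Fibonacci numbers F_k.
Iterating from F_0 = 0, F_1 = 1:
F_0=0, F_1=1, F_2=1, F_3=2, F_4=3, F_5=5, F_6=8, F_7=13, F_8=21, F_9=34, ...
F_31 = 1346269.

1346269


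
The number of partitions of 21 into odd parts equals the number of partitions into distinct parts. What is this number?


Computing partitions of 21 into odd parts (1, 3, 5, ...):
Using the generating function prod_{k>=0} 1/(1-x^(2k+1)),
the count is 76

76


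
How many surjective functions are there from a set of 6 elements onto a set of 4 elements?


By inclusion-exclusion on which target elements are missed, the number of surjections from an n-set onto a k-set is
surj(n, k) = sum_{j=0}^{k} (-1)^j C(k, j) (k - j)^n.
Equivalently surj(n, k) = k! * S(n, k), where S(n, k) is the Stirling number of the second kind.
For n = 6, k = 4:
S(6, 4) = 65, so
surj = 4! * 65 = 24 * 65 = 1560.

1560


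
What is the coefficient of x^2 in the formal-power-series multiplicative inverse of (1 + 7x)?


The inverse is 1/(1 + 7x). Apply the geometric identity 1/(1 - y) = sum_{k>=0} y^k with y = -7x:
1/(1 + 7x) = sum_{k>=0} (-7)^k x^k.
So the coefficient of x^2 is (-7)^2 = 49.

49


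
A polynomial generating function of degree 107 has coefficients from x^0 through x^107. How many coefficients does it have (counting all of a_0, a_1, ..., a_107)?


A polynomial of degree 107 takes the form a_0 + a_1 x + ... + a_107 x^107.
The number of coefficients is 107 + 1 = 108.

108


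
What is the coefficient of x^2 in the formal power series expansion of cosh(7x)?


The Maclaurin series is cosh(t) = sum_{m>=0} t^(2m) / (2m)!, so substituting t = 7x, only even powers of x are nonzero, with coefficient of x^(2m) equal to 7^(2m) / (2m)!.
For x^2 the coefficient is 7^2/2! = 49/2 = 49/2.

49/2


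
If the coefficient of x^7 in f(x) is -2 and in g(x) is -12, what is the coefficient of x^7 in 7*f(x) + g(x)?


Scalar multiplication scales coefficients: 7 * -2 = -14.
Then add the g coefficient: -14 + -12
= -26

-26


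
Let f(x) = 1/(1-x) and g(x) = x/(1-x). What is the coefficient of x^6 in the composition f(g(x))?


First simplify the composition: f(g(x)) = 1/(1 - x/(1-x)) = (1-x)/((1-x) - x) = (1-x)/(1-2x).
Now extract the coefficient. Write (1-x)/(1-2x) = 1/(1-2x) - x/(1-2x).
The coefficient of x^n in 1/(1-2x) is 2^n, and in x/(1-2x) is 2^(n-1) (for n >= 1).
So the coefficient of x^6 is 2^6 - 2^5 = 64 - 32 = 32.

32


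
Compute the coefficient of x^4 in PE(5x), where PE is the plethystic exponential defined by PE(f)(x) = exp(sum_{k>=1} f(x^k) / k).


With f(x) = 5x, the exponent is sum_{k>=1} 5 x^k / k = 5 * (-ln(1 - x)). Exponentiating:
PE(5x) = exp(-5 ln(1 - x)) = 1/(1 - x)^5.
By the negative binomial expansion, [x^n] 1/(1 - x)^5 = C(n + 4, 4).
For n = 4: C(8, 4) = 70.

70


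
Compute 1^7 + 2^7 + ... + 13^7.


This power sum has a closed form given by Faulhaber's formula
sum_{k=1}^{m} k^p = (1 / (p + 1)) * sum_{j=0}^{p} C(p + 1, j) B_j m^(p + 1 - j),
but for small m direct computation is fastest:
1 + 128 + 2187 + 16384 + 78125 + 279936 + 823543 + 2097152 + 4782969 + 10000000 + 19487171 + 35831808 + 62748517 = 136147921.

136147921


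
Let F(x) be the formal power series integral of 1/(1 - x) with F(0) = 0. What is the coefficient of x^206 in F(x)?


1/(1 - x) = sum_{k>=0} x^k. Integrating termwise and using F(0) = 0 gives
F(x) = sum_{k>=0} x^(k+1) / (k+1) = sum_{m>=1} x^m / m = -ln(1 - x).
So the coefficient of x^206 is 1/206 = 1/206.

1/206


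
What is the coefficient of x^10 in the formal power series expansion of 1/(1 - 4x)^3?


The general identity 1/(1 - c x)^r = sum_{k>=0} c^k C(k + r - 1, r - 1) x^k follows by substituting y = c x into 1/(1 - y)^r = sum_{k>=0} C(k + r - 1, r - 1) y^k.
For c = 4, r = 3, k = 10:
4^10 * C(12, 2) = 1048576 * 66 = 69206016.

69206016


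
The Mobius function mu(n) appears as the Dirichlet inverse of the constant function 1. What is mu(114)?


114 = 2 * 3 * 19 (all distinct primes).
mu(114) = (-1)^3 = -1

-1


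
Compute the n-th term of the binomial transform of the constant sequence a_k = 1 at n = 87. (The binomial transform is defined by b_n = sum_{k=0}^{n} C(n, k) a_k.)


With a_k = 1 for all k, b_n = sum_{k=0}^{n} C(n, k) = 2^n by the binomial theorem.
For n = 87: 2^87 = 154742504910672534362390528.

154742504910672534362390528


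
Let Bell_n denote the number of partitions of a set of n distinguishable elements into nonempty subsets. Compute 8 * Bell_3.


Bell_3 can be computed from the Bell triangle or from Dobinski's identity Bell_n = (1/e) * sum_{k>=0} k^n / k!.
Computing Bell_3 = 5.
Then 8 * 5 = 40.

40


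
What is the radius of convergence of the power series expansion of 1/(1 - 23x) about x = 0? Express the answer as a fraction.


Expanding 1/(1 - 23x) = sum_{k>=0} 23^k x^k, the series converges when |23x| < 1, i.e., |x| < 1/23.
So the radius of convergence is 1/23 = 1/23.

1/23


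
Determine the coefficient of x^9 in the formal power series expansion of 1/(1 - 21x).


The geometric series identity gives 1/(1 - c x) = sum_{k>=0} c^k x^k, so the coefficient of x^k is c^k.
Here c = 21 and k = 9.
Computing: 21^9 = 794280046581

794280046581


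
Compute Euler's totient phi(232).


phi(n) counts integers in [1, n] coprime to n. Using the multiplicative formula phi(n) = n * prod_{p | n} (1 - 1/p):
232 = 2^3 * 29, so
phi(232) = 232 * (1 - 1/2) * (1 - 1/29) = 112.

112


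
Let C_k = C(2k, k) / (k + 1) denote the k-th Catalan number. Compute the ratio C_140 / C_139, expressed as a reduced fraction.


Using C_k = (2k)! / (k! (k+1)!), the ratio C_{k+1}/C_k simplifies to
C_{k+1}/C_k = [(2k+2)! / ((k+1)! (k+2)!)] * [k! (k+1)! / (2k)!]
 = (2k+2)(2k+1) / ((k+1)(k+2)) = 2(2k+1) / (k+2).
For k = 139: 2(2*139 + 1) / (139 + 2) = 558/141 = 186/47.

186/47


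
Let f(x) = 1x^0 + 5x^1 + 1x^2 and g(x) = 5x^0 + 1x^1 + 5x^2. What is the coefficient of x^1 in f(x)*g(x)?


Cauchy product at x^1:
1*1 + 5*5
= 26

26


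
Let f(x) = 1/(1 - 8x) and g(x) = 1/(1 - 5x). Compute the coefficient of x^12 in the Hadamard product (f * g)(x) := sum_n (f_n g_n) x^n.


f has coefficients f_k = 8^k and g has coefficients g_k = 5^k, so the Hadamard product has coefficient (f*g)_k = 8^k * 5^k = 40^k.
For k = 12: 40^12 = 16777216000000000000.

16777216000000000000


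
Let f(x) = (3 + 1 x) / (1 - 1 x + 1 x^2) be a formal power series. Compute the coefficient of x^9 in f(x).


Write f(x) = sum_{k>=0} a_k x^k. Multiplying both sides by 1 - 1 x + 1 x^2 gives
(1 - 1 x + 1 x^2) sum_{k>=0} a_k x^k = 3 + 1 x.
Matching coefficients:
 x^0: a_0 = 3
 x^1: a_1 - 1 a_0 = 1  =>  a_1 = 1*3 + 1 = 4
 x^k (k >= 2): a_k = 1 a_{k-1} - 1 a_{k-2}.
Iterating: a_2 = 1, a_3 = -3, a_4 = -4, a_5 = -1, a_6 = 3, a_7 = 4, a_8 = 1, a_9 = -3.
So the coefficient of x^9 is -3.

-3


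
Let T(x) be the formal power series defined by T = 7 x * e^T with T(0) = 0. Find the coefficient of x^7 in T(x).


Apply the Lagrange inversion formula: if T = 7 x * phi(T) with phi(t) = e^t, then
[x^n] T = 7^n * (1/n) [t^(n-1)] phi(t)^n = 7^n * (1/n) [t^(n-1)] e^(n t) = 7^n * (1/n) * n^(n-1) / (n-1)! = 7^n * n^(n-1) / n!.
When c = 1 this is the Cayley count of rooted labeled trees on n vertices, divided by n!.
For n = 7: 7^7 * 7^6 / 7! = 823543 * 117649/5040 = 13841287201/720.

13841287201/720


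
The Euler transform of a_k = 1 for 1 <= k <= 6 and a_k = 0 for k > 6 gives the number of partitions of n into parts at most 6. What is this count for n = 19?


Partitions of 19 into parts at most 6:
Using generating function (1-x)^(-1)(1-x^2)^(-1)...(1-x^6)^(-1),
the coefficient of x^19 = 235

235


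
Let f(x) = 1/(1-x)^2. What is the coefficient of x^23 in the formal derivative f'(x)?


Differentiate: d/dx [ 1/(1-x)^r ] = r / (1-x)^(r+1).
Here r = 2, so f'(x) = 2 / (1-x)^3.
The expansion of 1/(1-x)^(r+1) has coefficient of x^n equal to C(n+r, r).
So the coefficient of x^23 in f'(x) is
2 * C(25, 2) = 2 * 300 = 600

600


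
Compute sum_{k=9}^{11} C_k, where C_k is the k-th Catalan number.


C_9 through C_11: 4862, 16796, 58786
Sum = 4862 + 16796 + 58786
= 80444

80444


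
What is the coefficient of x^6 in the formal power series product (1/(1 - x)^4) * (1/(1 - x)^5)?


Combine the factors: (1/(1 - x)^4) * (1/(1 - x)^5) = 1/(1 - x)^9.
Then use 1/(1 - x)^r = sum_{k>=0} C(k + r - 1, r - 1) x^k with r = 9 and k = 6:
C(14, 8) = 3003.

3003


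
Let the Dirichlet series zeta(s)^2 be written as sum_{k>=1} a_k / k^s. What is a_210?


The Dirichlet convolution of the constant function 1 with itself gives (1 * 1)(k) = sum_{d | k} 1 = d(k), the number of positive divisors of k.
Since zeta(s) = sum_{k>=1} 1/k^s, we have zeta(s)^2 = sum_{k>=1} d(k)/k^s, so a_k = d(k).
For k = 210: the divisors are 1, 2, 3, 5, 6, 7, 10, 14, 15, 21, 30, 35, 42, 70, 105, 210.
Count = 16.

16


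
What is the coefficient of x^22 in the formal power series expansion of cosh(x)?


The Maclaurin series is cosh(t) = sum_{m>=0} t^(2m) / (2m)!, so substituting t = x, only even powers of x are nonzero, with coefficient of x^(2m) equal to 1 / (2m)!.
For x^22 the coefficient is 1/22! = 1/1124000727777607680000 = 1/1124000727777607680000.

1/1124000727777607680000


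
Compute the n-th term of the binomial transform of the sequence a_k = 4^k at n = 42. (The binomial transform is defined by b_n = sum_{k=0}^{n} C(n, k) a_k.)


With a_k = 4^k, b_n = sum_{k=0}^{n} C(n, k) 4^k = (1 + 4)^n by the binomial theorem.
For n = 42: (1 + 4)^42 = 5^42 = 227373675443232059478759765625.

227373675443232059478759765625


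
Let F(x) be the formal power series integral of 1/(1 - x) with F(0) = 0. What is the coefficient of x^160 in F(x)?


1/(1 - x) = sum_{k>=0} x^k. Integrating termwise and using F(0) = 0 gives
F(x) = sum_{k>=0} x^(k+1) / (k+1) = sum_{m>=1} x^m / m = -ln(1 - x).
So the coefficient of x^160 is 1/160 = 1/160.

1/160


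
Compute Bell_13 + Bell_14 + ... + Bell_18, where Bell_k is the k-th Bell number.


Recall Bell_k counts set partitions of a k-set (with Bell_0 = 1 by convention).
Bell_13 through Bell_18: 27644437, 190899322, 1382958545, 10480142147, 82864869804, 682076806159
Sum = 27644437 + 190899322 + 1382958545 + 10480142147 + 82864869804 + 682076806159 = 777023320414.

777023320414


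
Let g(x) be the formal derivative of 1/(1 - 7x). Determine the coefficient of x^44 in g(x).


Differentiate termwise: d/dx sum_{k>=0} 7^k x^k = sum_{k>=1} k 7^k x^(k-1) = sum_{j>=0} (j+1) 7^(j+1) x^j.
Equivalently, d/dx [1/(1 - 7x)] = 7/(1 - 7x)^2.
For j = 44: 45 * 7^45 = 45 * 107006904423598033356356300384937784807 = 4815310699061911501036033517322200316315.

4815310699061911501036033517322200316315


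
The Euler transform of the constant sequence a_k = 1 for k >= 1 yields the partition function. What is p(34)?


The Euler transform converts the sequence a_k = 1 into the number of integer partitions.
Using the recurrence or dynamic programming:
p(34) = 12310

12310


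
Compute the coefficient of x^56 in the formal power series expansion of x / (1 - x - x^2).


Let f(x) = sum_{k>=0} a_k x^k. Multiplying f(x) * (1 - x - x^2) = x and matching coefficients gives a_0 = 0, a_1 = 1, and a_k = a_{k-1} + a_{k-2} for k >= 2. These are the Fibonacci numbers F_k.
Iterating from F_0 = 0, F_1 = 1:
F_0=0, F_1=1, F_2=1, F_3=2, F_4=3, F_5=5, F_6=8, F_7=13, F_8=21, F_9=34, ...
F_56 = 225851433717.

225851433717


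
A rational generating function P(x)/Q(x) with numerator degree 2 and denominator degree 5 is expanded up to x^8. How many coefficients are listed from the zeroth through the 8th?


Expanding up to x^8 gives the coefficients for x^0, x^1, ..., x^8.
That is 8 + 1 = 9 coefficients in total.

9


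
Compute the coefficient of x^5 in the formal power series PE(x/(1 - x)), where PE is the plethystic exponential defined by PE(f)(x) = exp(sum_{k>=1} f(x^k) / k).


For f(x) = x/(1 - x) we have
sum_{k>=1} f(x^k) / k = sum_{k>=1} (1/k) * x^k / (1 - x^k) = sum_{k, m >= 1} x^(k m) / k,
which after exponentiating simplifies to
PE(x/(1 - x)) = prod_{k>=1} 1 / (1 - x^k).
This is the generating function for the partition function p(n), so the coefficient of x^5 is p(5).
Computing p(5) by dynamic programming over parts 1, 2, ..., 5: p(5) = 7.

7


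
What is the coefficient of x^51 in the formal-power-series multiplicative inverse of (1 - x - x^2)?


Let the inverse be f(x) = sum_{k>=0} a_k x^k. From f(x) * (1 - x - x^2) = 1 and matching coefficients:
 x^0: a_0 = 1.
 x^1: a_1 - a_0 = 0, so a_1 = 1.
 x^k (k >= 2): a_k - a_{k-1} - a_{k-2} = 0, i.e. a_k = a_{k-1} + a_{k-2}.
This is the Fibonacci-type recurrence shifted so that a_0 = a_1 = 1.
Iterating: a_0=1, a_1=1, a_2=2, a_3=3, a_4=5, a_5=8, a_6=13, a_7=21, a_8=34, a_9=55, ...
a_51 = 32951280099.

32951280099


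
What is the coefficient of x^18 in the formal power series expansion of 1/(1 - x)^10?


The negative binomial / multiset identity is
1/(1 - x)^r = sum_{k>=0} C(k + r - 1, r - 1) x^k.
Here r = 10 and k = 18, so the coefficient is
C(18 + 9, 9) = C(27, 9)
= 4686825

4686825


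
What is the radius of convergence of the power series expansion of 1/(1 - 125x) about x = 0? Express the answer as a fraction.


Expanding 1/(1 - 125x) = sum_{k>=0} 125^k x^k, the series converges when |125x| < 1, i.e., |x| < 1/125.
So the radius of convergence is 1/125 = 1/125.

1/125


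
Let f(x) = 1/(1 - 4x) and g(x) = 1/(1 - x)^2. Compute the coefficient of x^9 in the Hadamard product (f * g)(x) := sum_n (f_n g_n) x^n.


f has coefficients f_k = 4^k. For g = 1/(1 - x)^2 the coefficient is g_k = C(k + 1, 1) = k + 1. The Hadamard coefficient is (f * g)_k = 4^k * (k + 1).
For k = 9: 4^9 * 10 = 262144 * 10 = 2621440.

2621440


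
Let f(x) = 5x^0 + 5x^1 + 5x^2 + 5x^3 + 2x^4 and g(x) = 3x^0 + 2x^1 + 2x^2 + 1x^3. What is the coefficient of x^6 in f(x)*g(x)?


Cauchy product at x^6:
5*1 + 2*2
= 9

9


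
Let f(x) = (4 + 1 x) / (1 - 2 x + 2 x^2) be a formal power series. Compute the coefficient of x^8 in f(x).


Write f(x) = sum_{k>=0} a_k x^k. Multiplying both sides by 1 - 2 x + 2 x^2 gives
(1 - 2 x + 2 x^2) sum_{k>=0} a_k x^k = 4 + 1 x.
Matching coefficients:
 x^0: a_0 = 4
 x^1: a_1 - 2 a_0 = 1  =>  a_1 = 2*4 + 1 = 9
 x^k (k >= 2): a_k = 2 a_{k-1} - 2 a_{k-2}.
Iterating: a_2 = 10, a_3 = 2, a_4 = -16, a_5 = -36, a_6 = -40, a_7 = -8, a_8 = 64.
So the coefficient of x^8 is 64.

64


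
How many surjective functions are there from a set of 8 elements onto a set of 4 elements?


By inclusion-exclusion on which target elements are missed, the number of surjections from an n-set onto a k-set is
surj(n, k) = sum_{j=0}^{k} (-1)^j C(k, j) (k - j)^n.
Equivalently surj(n, k) = k! * S(n, k), where S(n, k) is the Stirling number of the second kind.
For n = 8, k = 4:
S(8, 4) = 1701, so
surj = 4! * 1701 = 24 * 1701 = 40824.

40824


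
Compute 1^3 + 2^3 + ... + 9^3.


This power sum has a closed form given by Faulhaber's formula
sum_{k=1}^{m} k^p = (1 / (p + 1)) * sum_{j=0}^{p} C(p + 1, j) B_j m^(p + 1 - j),
but for small m direct computation is fastest:
1 + 8 + 27 + 64 + 125 + 216 + 343 + 512 + 729 = 2025.

2025


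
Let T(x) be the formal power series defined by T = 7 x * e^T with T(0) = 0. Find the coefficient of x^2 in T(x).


Apply the Lagrange inversion formula: if T = 7 x * phi(T) with phi(t) = e^t, then
[x^n] T = 7^n * (1/n) [t^(n-1)] phi(t)^n = 7^n * (1/n) [t^(n-1)] e^(n t) = 7^n * (1/n) * n^(n-1) / (n-1)! = 7^n * n^(n-1) / n!.
When c = 1 this is the Cayley count of rooted labeled trees on n vertices, divided by n!.
For n = 2: 7^2 * 2^1 / 2! = 49 * 2/2 = 49.

49


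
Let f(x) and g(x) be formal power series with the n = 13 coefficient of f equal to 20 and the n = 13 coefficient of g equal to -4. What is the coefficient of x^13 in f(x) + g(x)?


Addition of formal power series is termwise.
The coefficient of x^13 in f + g = 20 + -4
= 16

16


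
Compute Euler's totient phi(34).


phi(n) counts integers in [1, n] coprime to n. Using the multiplicative formula phi(n) = n * prod_{p | n} (1 - 1/p):
34 = 2 * 17, so
phi(34) = 34 * (1 - 1/2) * (1 - 1/17) = 16.

16


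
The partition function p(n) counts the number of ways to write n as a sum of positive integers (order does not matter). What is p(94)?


Using the generating function prod_{k>=1} 1/(1-x^k), we compute p(94).
By dynamic programming over parts 1 through 94:
p(94) = 92669720

92669720


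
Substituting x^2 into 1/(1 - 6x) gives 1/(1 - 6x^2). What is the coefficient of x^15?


Since 1/(1 - 6x^2) only has even powers of x,
the coefficient of x^15 (odd) is 0.

0


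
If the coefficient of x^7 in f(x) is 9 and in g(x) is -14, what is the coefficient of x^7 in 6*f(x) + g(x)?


Scalar multiplication scales coefficients: 6 * 9 = 54.
Then add the g coefficient: 54 + -14
= 40

40


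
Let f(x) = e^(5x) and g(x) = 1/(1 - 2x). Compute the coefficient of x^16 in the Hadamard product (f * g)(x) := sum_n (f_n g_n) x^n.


Expanding: f_k = 5^k/k! (from e^(5x)) and g_k = 2^k (from 1/(1 - 2x)). So the Hadamard coefficient (f * g)_k = 5^k 2^k / k! = (10)^k / k!.
For k = 16: 10^16/16! = 10000000000000000/20922789888000 = 2441406250/5108103.

2441406250/5108103


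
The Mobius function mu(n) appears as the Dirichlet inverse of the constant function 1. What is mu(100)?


100 has a squared prime factor, so mu(100) = 0.
Factorization reveals a repeated prime.

0


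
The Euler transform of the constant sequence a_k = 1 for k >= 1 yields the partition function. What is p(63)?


The Euler transform converts the sequence a_k = 1 into the number of integer partitions.
Using the recurrence or dynamic programming:
p(63) = 1505499

1505499


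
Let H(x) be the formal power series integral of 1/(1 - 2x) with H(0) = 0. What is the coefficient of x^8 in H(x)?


1/(1 - 2x) = sum_{k>=0} 2^k x^k. Integrating termwise with H(0) = 0:
H(x) = sum_{k>=0} 2^k x^(k+1) / (k+1) = sum_{m>=1} 2^(m-1) x^m / m.
For m = 8: 2^7/8 = 128/8 = 16.

16


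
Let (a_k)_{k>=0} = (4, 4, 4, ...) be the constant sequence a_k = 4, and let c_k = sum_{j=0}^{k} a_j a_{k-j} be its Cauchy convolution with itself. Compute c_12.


Since a_j = 4 for all j >= 0, the convolution sum becomes
c_k = sum_{j=0}^{k} 4 * 4 = 16 * (k + 1).
Equivalently, the generating function of (a_k) is 4/(1 - x) and its square is 16/(1 - x)^2 = sum_{k>=0} 16(k + 1) x^k.
For k = 12: 16 * 13 = 208.

208


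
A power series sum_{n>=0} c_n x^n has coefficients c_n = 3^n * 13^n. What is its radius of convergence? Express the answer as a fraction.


By the root test (Cauchy-Hadamard), the radius is R = 1 / limsup_n |c_n|^(1/n).
Here |c_n|^(1/n) = (3^n * 13^n)^(1/n) = 3 * 13 = 39 for all n.
So R = 1/39 = 1/39.

1/39


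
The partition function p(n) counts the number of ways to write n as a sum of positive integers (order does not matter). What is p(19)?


Using the generating function prod_{k>=1} 1/(1-x^k), we compute p(19).
By dynamic programming over parts 1 through 19:
p(19) = 490

490


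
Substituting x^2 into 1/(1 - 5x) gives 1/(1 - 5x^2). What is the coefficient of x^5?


Since 1/(1 - 5x^2) only has even powers of x,
the coefficient of x^5 (odd) is 0.

0


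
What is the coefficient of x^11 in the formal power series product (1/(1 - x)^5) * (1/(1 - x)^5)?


Combine the factors: (1/(1 - x)^5) * (1/(1 - x)^5) = 1/(1 - x)^10.
Then use 1/(1 - x)^r = sum_{k>=0} C(k + r - 1, r - 1) x^k with r = 10 and k = 11:
C(20, 9) = 167960.

167960


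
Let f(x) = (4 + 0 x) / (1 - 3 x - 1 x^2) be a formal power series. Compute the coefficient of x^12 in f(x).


Write f(x) = sum_{k>=0} a_k x^k. Multiplying both sides by 1 - 3 x - 1 x^2 gives
(1 - 3 x - 1 x^2) sum_{k>=0} a_k x^k = 4 + 0 x.
Matching coefficients:
 x^0: a_0 = 4
 x^1: a_1 - 3 a_0 = 0  =>  a_1 = 3*4 + 0 = 12
 x^k (k >= 2): a_k = 3 a_{k-1} + 1 a_{k-2}.
Iterating: a_2 = 40, a_3 = 132, a_4 = 436, a_5 = 1440, a_6 = 4756, a_7 = 15708, a_8 = 51880, a_9 = 171348, a_10 = 565924, a_11 = 1869120, a_12 = 6173284.
So the coefficient of x^12 is 6173284.

6173284


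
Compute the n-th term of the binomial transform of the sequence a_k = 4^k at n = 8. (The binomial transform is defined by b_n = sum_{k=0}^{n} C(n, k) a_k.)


With a_k = 4^k, b_n = sum_{k=0}^{n} C(n, k) 4^k = (1 + 4)^n by the binomial theorem.
For n = 8: (1 + 4)^8 = 5^8 = 390625.

390625


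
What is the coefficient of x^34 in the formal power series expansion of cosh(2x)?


The Maclaurin series is cosh(t) = sum_{m>=0} t^(2m) / (2m)!, so substituting t = 2x, only even powers of x are nonzero, with coefficient of x^(2m) equal to 2^(2m) / (2m)!.
For x^34 the coefficient is 2^34/34! = 17179869184/295232799039604140847618609643520000000 = 4/68739242628124575327993046875.

4/68739242628124575327993046875


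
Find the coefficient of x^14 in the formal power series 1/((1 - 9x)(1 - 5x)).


By partial fractions or Cauchy convolution:
The coefficient equals sum_{k=0}^{14} 9^k * 5^(14-k).
= 51465153629131

51465153629131


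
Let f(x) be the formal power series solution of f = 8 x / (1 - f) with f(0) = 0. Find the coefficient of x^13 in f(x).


Apply Lagrange inversion: f = 8 x * phi(f) with phi(t) = 1/(1 - t), so
[x^n] f = 8^n * (1/n) [t^(n-1)] phi(t)^n = 8^n * (1/n) [t^(n-1)] (1 - t)^(-n) = 8^n * (1/n) C(2n - 2, n - 1) = 8^n * C_{n-1}.
For n = 13: C_12 = C(24, 12) / 13 = 2704156/13 = 208012.
With the 8^13 = 549755813888 factor, the coefficient is 549755813888 * 208012 = 114355806358470656.

114355806358470656


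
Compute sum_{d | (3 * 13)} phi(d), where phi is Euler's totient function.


First, 3 * 13 = 39. One classical identity is sum_{d | n} phi(d) = n (each k in [1, n] has a unique gcd with n, and among the k's with gcd(k, n) = n/d there are phi(d) of them). So the sum equals 39. We also verify directly:
Divisors of 39: 1, 3, 13, 39.
phi values: 1, 2, 12, 24.
Sum = 39.

39


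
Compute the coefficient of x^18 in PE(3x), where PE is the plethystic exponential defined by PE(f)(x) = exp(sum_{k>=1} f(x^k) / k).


With f(x) = 3x, the exponent is sum_{k>=1} 3 x^k / k = 3 * (-ln(1 - x)). Exponentiating:
PE(3x) = exp(-3 ln(1 - x)) = 1/(1 - x)^3.
By the negative binomial expansion, [x^n] 1/(1 - x)^3 = C(n + 2, 2).
For n = 18: C(20, 2) = 190.

190


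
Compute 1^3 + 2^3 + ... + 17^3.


This power sum has a closed form given by Faulhaber's formula
sum_{k=1}^{m} k^p = (1 / (p + 1)) * sum_{j=0}^{p} C(p + 1, j) B_j m^(p + 1 - j),
but for small m direct computation is fastest:
1 + 8 + 27 + 64 + 125 + 216 + 343 + 512 + 729 + 1000 + 1331 + 1728 + 2197 + 2744 + 3375 + 4096 + 4913 = 23409.

23409


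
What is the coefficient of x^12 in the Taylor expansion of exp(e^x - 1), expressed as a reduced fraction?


exp(e^x - 1) = sum_{k>=0} Bell_k x^k / k!, where Bell_k is the k-th Bell number.
So the coefficient of x^12 is Bell_12 / 12!.
Computing: Bell_12 = 4213597 and 12! = 479001600, giving
4213597/479001600 = 4213597/479001600.

4213597/479001600


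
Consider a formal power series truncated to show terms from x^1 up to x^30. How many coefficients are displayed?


From x^1 to x^30 inclusive, the count is 30 - 1 + 1 = 30.

30


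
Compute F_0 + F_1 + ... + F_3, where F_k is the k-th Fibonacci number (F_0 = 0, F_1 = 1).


Use the identity sum_{k=0}^{N} F_k = F_{N+2} - 1 (which follows from F_{k+2} - F_{k+1} = F_k). Then
sum_{k=0}^{3} F_k = (F_{5} - 1) - (F_{1} - 1) = F_{5} - F_{1}.
Computing: F_{5} = 5, F_{1} = 1, so
Sum = 5 - 1 = 4.

4


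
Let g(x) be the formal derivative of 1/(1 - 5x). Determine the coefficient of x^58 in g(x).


Differentiate termwise: d/dx sum_{k>=0} 5^k x^k = sum_{k>=1} k 5^k x^(k-1) = sum_{j>=0} (j+1) 5^(j+1) x^j.
Equivalently, d/dx [1/(1 - 5x)] = 5/(1 - 5x)^2.
For j = 58: 59 * 5^59 = 59 * 173472347597680709441192448139190673828125 = 10234868508263161857030354440212249755859375.

10234868508263161857030354440212249755859375


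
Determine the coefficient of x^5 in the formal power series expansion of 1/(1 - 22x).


The geometric series identity gives 1/(1 - c x) = sum_{k>=0} c^k x^k, so the coefficient of x^k is c^k.
Here c = 22 and k = 5.
Computing: 22^5 = 5153632

5153632


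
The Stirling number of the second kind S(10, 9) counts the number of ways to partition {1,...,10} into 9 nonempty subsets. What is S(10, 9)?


Using the explicit formula S(n,k) = (1/k!) sum_{j=0}^{k} (-1)^(k-j) C(k,j) j^n:
S(10, 9) = 45
Equivalently, S(n,k) is n! times the coefficient of x^n in the EGF (e^x - 1)^k / k!.

45


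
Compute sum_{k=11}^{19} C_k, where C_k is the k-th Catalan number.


C_11 through C_19: 58786, 208012, 742900, 2674440, 9694845, 35357670, 129644790, 477638700, 1767263190
Sum = 58786 + 208012 + 742900 + 2674440 + 9694845 + 35357670 + 129644790 + 477638700 + 1767263190
= 2423283333

2423283333


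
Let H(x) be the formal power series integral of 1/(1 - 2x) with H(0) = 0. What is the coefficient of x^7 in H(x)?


1/(1 - 2x) = sum_{k>=0} 2^k x^k. Integrating termwise with H(0) = 0:
H(x) = sum_{k>=0} 2^k x^(k+1) / (k+1) = sum_{m>=1} 2^(m-1) x^m / m.
For m = 7: 2^6/7 = 64/7 = 64/7.

64/7


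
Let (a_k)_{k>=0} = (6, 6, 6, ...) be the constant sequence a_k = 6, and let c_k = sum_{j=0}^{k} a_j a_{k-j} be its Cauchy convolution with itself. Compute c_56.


Since a_j = 6 for all j >= 0, the convolution sum becomes
c_k = sum_{j=0}^{k} 6 * 6 = 36 * (k + 1).
Equivalently, the generating function of (a_k) is 6/(1 - x) and its square is 36/(1 - x)^2 = sum_{k>=0} 36(k + 1) x^k.
For k = 56: 36 * 57 = 2052.

2052


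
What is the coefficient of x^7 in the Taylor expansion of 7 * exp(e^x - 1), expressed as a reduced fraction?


exp(e^x - 1) = sum_{k>=0} Bell_k x^k / k!, where Bell_k is the k-th Bell number.
So the coefficient of x^7 is 7 * Bell_7 / 7!.
Computing: Bell_7 = 877 and 7! = 5040, giving
7 * 877/5040 = 877/720.

877/720


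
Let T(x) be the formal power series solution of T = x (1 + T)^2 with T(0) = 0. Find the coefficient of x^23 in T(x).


Apply the Lagrange inversion formula: if T = x * phi(T) with phi(t) = (1 + t)^2, then [x^n] T = (1/n) [t^(n-1)] phi(t)^n = (1/n) [t^(n-1)] (1 + t)^(2n) = (1/n) C(2n, n-1).
Using the identity C(2n, n-1) = C(2n, n) * n / (n+1), the unscaled factor equals C(2n, n) / (n+1) = C_n, the n-th Catalan number.
For n = 23: C_23 = C(46, 23) / 24 = 8233430727600/24 = 343059613650 = 343059613650.

343059613650


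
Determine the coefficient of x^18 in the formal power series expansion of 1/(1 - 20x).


The geometric series identity gives 1/(1 - c x) = sum_{k>=0} c^k x^k, so the coefficient of x^k is c^k.
Here c = 20 and k = 18.
Computing: 20^18 = 262144000000000000000000

262144000000000000000000


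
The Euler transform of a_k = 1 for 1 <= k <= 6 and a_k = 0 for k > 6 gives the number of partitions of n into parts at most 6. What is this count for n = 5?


Partitions of 5 into parts at most 6:
Using generating function (1-x)^(-1)(1-x^2)^(-1)...(1-x^6)^(-1),
the coefficient of x^5 = 7

7


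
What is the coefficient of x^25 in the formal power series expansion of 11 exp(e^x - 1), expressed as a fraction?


exp(e^x - 1) is the exponential generating function for the Bell numbers Bell_k: exp(e^x - 1) = sum_{k>=0} Bell_k x^k / k!.
So the coefficient of x^25 in 11 exp(e^x - 1) is 11 Bell_25 / 25!.
Computing: Bell_25 = 4638590332229999353 and 25! = 15511210043330985984000000, giving
11 * 4638590332229999353/15511210043330985984000000 = 356814640940769181/108470000303013888000000.

356814640940769181/108470000303013888000000


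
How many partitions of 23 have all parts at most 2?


Using the generating function (1-x)^(-1)(1-x^2)^(-1),
the coefficient of x^23 counts these restricted partitions.
Result = 12

12


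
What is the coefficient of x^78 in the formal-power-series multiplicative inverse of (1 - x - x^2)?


Let the inverse be f(x) = sum_{k>=0} a_k x^k. From f(x) * (1 - x - x^2) = 1 and matching coefficients:
 x^0: a_0 = 1.
 x^1: a_1 - a_0 = 0, so a_1 = 1.
 x^k (k >= 2): a_k - a_{k-1} - a_{k-2} = 0, i.e. a_k = a_{k-1} + a_{k-2}.
This is the Fibonacci-type recurrence shifted so that a_0 = a_1 = 1.
Iterating: a_0=1, a_1=1, a_2=2, a_3=3, a_4=5, a_5=8, a_6=13, a_7=21, a_8=34, a_9=55, ...
a_78 = 14472334024676221.

14472334024676221


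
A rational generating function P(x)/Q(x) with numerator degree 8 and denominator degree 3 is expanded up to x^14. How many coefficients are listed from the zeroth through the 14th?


Expanding up to x^14 gives the coefficients for x^0, x^1, ..., x^14.
That is 14 + 1 = 15 coefficients in total.

15


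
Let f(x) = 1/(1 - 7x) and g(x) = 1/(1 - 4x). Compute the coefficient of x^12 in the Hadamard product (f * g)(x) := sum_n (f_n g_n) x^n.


f has coefficients f_k = 7^k and g has coefficients g_k = 4^k, so the Hadamard product has coefficient (f*g)_k = 7^k * 4^k = 28^k.
For k = 12: 28^12 = 232218265089212416.

232218265089212416


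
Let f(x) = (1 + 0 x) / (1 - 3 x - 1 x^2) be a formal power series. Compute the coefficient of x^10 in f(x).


Write f(x) = sum_{k>=0} a_k x^k. Multiplying both sides by 1 - 3 x - 1 x^2 gives
(1 - 3 x - 1 x^2) sum_{k>=0} a_k x^k = 1 + 0 x.
Matching coefficients:
 x^0: a_0 = 1
 x^1: a_1 - 3 a_0 = 0  =>  a_1 = 3*1 + 0 = 3
 x^k (k >= 2): a_k = 3 a_{k-1} + 1 a_{k-2}.
Iterating: a_2 = 10, a_3 = 33, a_4 = 109, a_5 = 360, a_6 = 1189, a_7 = 3927, a_8 = 12970, a_9 = 42837, a_10 = 141481.
So the coefficient of x^10 is 141481.

141481


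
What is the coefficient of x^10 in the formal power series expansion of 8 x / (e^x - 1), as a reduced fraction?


The exponential generating function for Bernoulli numbers is
x / (e^x - 1) = sum_{k>=0} B_k x^k / k!.
So the coefficient of x^10 in 8 x / (e^x - 1) is 8 B_10 / 10!.
Computing: B_10 = 5/66, 10! = 3628800, giving
8 * 5/66 / 3628800 = 1/5987520.

1/5987520


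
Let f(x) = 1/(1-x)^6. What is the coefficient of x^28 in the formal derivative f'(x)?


Differentiate: d/dx [ 1/(1-x)^r ] = r / (1-x)^(r+1).
Here r = 6, so f'(x) = 6 / (1-x)^7.
The expansion of 1/(1-x)^(r+1) has coefficient of x^n equal to C(n+r, r).
So the coefficient of x^28 in f'(x) is
6 * C(34, 6) = 6 * 1344904 = 8069424

8069424


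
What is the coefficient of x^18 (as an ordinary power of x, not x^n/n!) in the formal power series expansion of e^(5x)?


The exponential series is e^y = sum_{k>=0} y^k / k!. Substituting y = 5x gives
e^(5x) = sum_{k>=0} 5^k x^k / k!.
So the coefficient of x^n is a^n/n! with a = 5, n = 18:
5^18 / 18! = 3814697265625/6402373705728000 = 30517578125/51218989645824

30517578125/51218989645824


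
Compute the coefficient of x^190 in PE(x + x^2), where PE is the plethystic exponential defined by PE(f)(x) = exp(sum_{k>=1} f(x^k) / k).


With f(x) = x + x^2, the exponent is sum_{k>=1} (x^k + x^(2k)) / k = -ln(1 - x) - ln(1 - x^2). Exponentiating:
PE(x + x^2) = 1 / ((1 - x)(1 - x^2)).
This is the generating function for partitions of n into parts of size 1 or 2. The number of 2's can be any j in 0..95, and the rest are 1's, so
[x^190] = floor(190/2) + 1 = 96.

96


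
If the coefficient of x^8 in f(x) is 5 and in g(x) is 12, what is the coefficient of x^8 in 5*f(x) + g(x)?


Scalar multiplication scales coefficients: 5 * 5 = 25.
Then add the g coefficient: 25 + 12
= 37

37


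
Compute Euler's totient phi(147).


phi(n) counts integers in [1, n] coprime to n. Using the multiplicative formula phi(n) = n * prod_{p | n} (1 - 1/p):
147 = 3 * 7^2, so
phi(147) = 147 * (1 - 1/3) * (1 - 1/7) = 84.

84


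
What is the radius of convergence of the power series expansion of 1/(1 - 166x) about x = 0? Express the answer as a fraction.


Expanding 1/(1 - 166x) = sum_{k>=0} 166^k x^k, the series converges when |166x| < 1, i.e., |x| < 1/166.
So the radius of convergence is 1/166 = 1/166.

1/166


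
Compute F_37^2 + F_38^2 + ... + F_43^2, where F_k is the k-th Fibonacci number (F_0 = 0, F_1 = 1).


There is a standard identity sum_{k=0}^{N} F_k^2 = F_N * F_{N+1} (proved inductively from the telescoping relation F_k^2 = F_k F_{k+1} - F_{k-1} F_k). Then
sum_{k=37}^{43} F_k^2 = F_43 F_44 - F_36 F_37.
Computing: F_43 = 433494437, F_44 = 701408733, F_36 = 14930352, F_37 = 24157817.
Sum = 433494437 * 701408733 - 14930352 * 24157817 = 303696099107356737.

303696099107356737


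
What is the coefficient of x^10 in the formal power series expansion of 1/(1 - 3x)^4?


The general identity 1/(1 - c x)^r = sum_{k>=0} c^k C(k + r - 1, r - 1) x^k follows by substituting y = c x into 1/(1 - y)^r = sum_{k>=0} C(k + r - 1, r - 1) y^k.
For c = 3, r = 4, k = 10:
3^10 * C(13, 3) = 59049 * 286 = 16888014.

16888014


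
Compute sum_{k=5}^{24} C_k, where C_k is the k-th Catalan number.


C_5 through C_24: 42, 132, 429, 1430, 4862, 16796, 58786, 208012, 742900, 2674440, 9694845, 35357670, 129644790, 477638700, 1767263190, 6564120420, 24466267020, 91482563640, 343059613650, 1289904147324
Sum = 42 + 132 + 429 + 1430 + 4862 + 16796 + 58786 + 208012 + 742900 + 2674440 + 9694845 + 35357670 + 129644790 + 477638700 + 1767263190 + 6564120420 + 24466267020 + 91482563640 + 343059613650 + 1289904147324
= 1757900019078

1757900019078


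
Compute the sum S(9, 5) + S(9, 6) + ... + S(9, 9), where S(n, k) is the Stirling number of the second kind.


By definition, S(n, k) counts partitions of an n-set into exactly k nonempty blocks.
Computing row n = 9 for k = 5..9:
S(9, k): 6951, 2646, 462, 36, 1
Sum = 10096.

10096


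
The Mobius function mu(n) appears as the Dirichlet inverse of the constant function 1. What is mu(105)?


105 = 3 * 5 * 7 (all distinct primes).
mu(105) = (-1)^3 = -1

-1


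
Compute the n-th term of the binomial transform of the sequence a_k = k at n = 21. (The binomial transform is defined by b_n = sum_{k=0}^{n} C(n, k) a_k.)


With a_k = k, b_n = sum_{k=0}^{n} C(n, k) k. Using k * C(n, k) = n * C(n-1, k-1) gives b_n = n * sum_{k>=1} C(n-1, k-1) = n * 2^(n-1).
For n = 21: 21 * 2^20 = 21 * 1048576 = 22020096.

22020096
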